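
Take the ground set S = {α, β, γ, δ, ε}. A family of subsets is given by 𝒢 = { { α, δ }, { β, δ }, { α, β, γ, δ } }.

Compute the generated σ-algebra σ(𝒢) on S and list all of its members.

σ(𝒢) = { {  }, { α }, { β }, { γ }, { δ }, { ε }, { α, β }, { α, γ }, { α, δ }, { α, ε }, { β, γ }, { β, δ }, { β, ε }, { γ, δ }, { γ, ε }, { δ, ε }, { α, β, γ }, { α, β, δ }, { α, β, ε }, { α, γ, δ }, { α, γ, ε }, { α, δ, ε }, { β, γ, δ }, { β, γ, ε }, { β, δ, ε }, { γ, δ, ε }, { α, β, γ, δ }, { α, β, γ, ε }, { α, β, δ, ε }, { α, γ, δ, ε }, { β, γ, δ, ε }, S }

Working:
Initial family (5 sets): { {  }, { α, δ }, { β, δ }, { α, β, γ, δ }, S }.
Step 1. New:
  { ε }  = ᶜ of { α, β, γ, δ }
  { α, β, δ }  = { α, δ } ∪ { β, δ }
  { α, γ, ε }  = ᶜ of { β, δ }
  { β, γ, ε }  = ᶜ of { α, δ }
  (now 9)
Step 2: +7 →
  { γ, ε }  = ᶜ of { α, β, δ }
  { α, δ, ε }  = { ε } ∪ { α, δ }
  { β, δ, ε }  = { ε } ∪ { β, δ }
  { α, β, γ, ε }  = { α, γ, ε } ∪ { β, γ, ε }
  { α, β, δ, ε }  = { α, β, δ } ∪ { ε }
  { α, γ, δ, ε }  = { α, γ, ε } ∪ { α, δ }
  { β, γ, δ, ε }  = { β, γ, ε } ∪ { β, δ }
  (now 16)
Step 3 adds 6:
  { α }  = ᶜ of { β, γ, δ, ε }
  { β }  = ᶜ of { α, γ, δ, ε }
  { γ }  = ᶜ of { α, β, δ, ε }
  { δ }  = ᶜ of { α, β, γ, ε }
  { α, γ }  = ᶜ of { β, δ, ε }
  { β, γ }  = ᶜ of { α, δ, ε }
  (now 22)
Step 4. New:
  { α, β }  = { β } ∪ { α }
  { α, ε }  = { ε } ∪ { α }
  { β, ε }  = { β } ∪ { ε }
  { γ, δ }  = { γ } ∪ { δ }
  { δ, ε }  = { ε } ∪ { δ }
  { α, β, γ }  = { β } ∪ { α, γ }
  { α, γ, δ }  = { γ } ∪ { α, δ }
  { β, γ, δ }  = { γ } ∪ { β, δ }
  { γ, δ, ε }  = { δ } ∪ { γ, ε }
  (now 31)
Step 5: +1 →
  { α, β, ε }  = ᶜ of { γ, δ }
  (now 32)
After Step 6 the family is unchanged; done.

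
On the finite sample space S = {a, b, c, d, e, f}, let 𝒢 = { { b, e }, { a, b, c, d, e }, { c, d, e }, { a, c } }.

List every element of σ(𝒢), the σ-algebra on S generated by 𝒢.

Initial family (6 sets): { ∅, { a, c }, { b, e }, { c, d, e }, { a, b, c, d, e }, S }.
Step 1: +7 →
  { f }  = { a, b, c, d, e }ᶜ
  { a, b, f }  = { c, d, e }ᶜ
  { a, b, c, e }  = { b, e } ∪ { a, c }
  { a, c, d, e }  = { c, d, e } ∪ { a, c }
  { a, c, d, f }  = { b, e }ᶜ
  { b, c, d, e }  = { b, e } ∪ { c, d, e }
  { b, d, e, f }  = { a, c }ᶜ
Step 2 adds 13:
  { a, f }  = { b, c, d, e }ᶜ
  { b, f }  = { a, c, d, e }ᶜ
  { d, f }  = { a, b, c, e }ᶜ
  { a, c, f }  = { f } ∪ { a, c }
  { b, e, f }  = { b, e } ∪ { f }
  { a, b, c, f }  = { a, c } ∪ { a, b, f }
  { a, b, e, f }  = { b, e } ∪ { a, b, f }
  { c, d, e, f }  = { c, d, e } ∪ { f }
  { a, b, c, d, f }  = { a, c, d, f } ∪ { a, b, f }
  { a, b, c, e, f }  = { f } ∪ { a, b, c, e }
  { a, b, d, e, f }  = { b, d, e, f } ∪ { a, b, f }
  { a, c, d, e, f }  = { c, d, e } ∪ { a, c, d, f }
  { b, c, d, e, f }  = { c, d, e } ∪ { b, d, e, f }
Step 3: +13 →
  { a }  = { b, c, d, e, f }ᶜ
  { b }  = { a, c, d, e, f }ᶜ
  { c }  = { a, b, d, e, f }ᶜ
  { d }  = { a, b, c, e, f }ᶜ
  { e }  = { a, b, c, d, f }ᶜ
  { a, b }  = { c, d, e, f }ᶜ
  { c, d }  = { a, b, e, f }ᶜ
  { d, e }  = { a, b, c, f }ᶜ
  { a, c, d }  = { b, e, f }ᶜ
  { a, d, f }  = { a, f } ∪ { d, f }
  { b, d, e }  = { a, c, f }ᶜ
  { b, d, f }  = { d, f } ∪ { b, f }
  { a, b, d, f }  = { d, f } ∪ { a, b, f }
Step 4: +24 →
  { a, d }  = { d } ∪ { a }
  { a, e }  = { a } ∪ { e }
  { b, c }  = { b } ∪ { c }
  { b, d }  = { b } ∪ { d }
  { c, e }  = { a, b, d, f }ᶜ
  { c, f }  = { c } ∪ { f }
  { e, f }  = { f } ∪ { e }
  { a, b, c }  = { b } ∪ { a, c }
  { a, b, d }  = { a, b } ∪ { d }
  { a, b, e }  = { a, b } ∪ { b, e }
  { a, c, e }  = { b, d, f }ᶜ
  { a, d, e }  = { d, e } ∪ { a }
  { a, e, f }  = { a, f } ∪ { e }
  { b, c, d }  = { c, d } ∪ { b }
  { b, c, e }  = { a, d, f }ᶜ
  { b, c, f }  = { b, f } ∪ { c }
  { c, d, f }  = { c, d } ∪ { d, f }
  { d, e, f }  = { d, e } ∪ { d, f }
  { a, b, c, d }  = { c, d } ∪ { a, b }
  { a, b, d, e }  = { d, e } ∪ { a, b }
  { a, c, e, f }  = { a, c, f } ∪ { e }
  { a, d, e, f }  = { a, f } ∪ { d, e }
  { b, c, d, f }  = { b, d, f } ∪ { c, d }
  { b, c, e, f }  = { c } ∪ { b, e, f }
Step 5 (1 new):
  { c, e, f }  = { a, b, d }ᶜ
Step 6: already closed under ᶜ and ∪.

Hence σ(𝒢) has 64 members: { ∅, { a }, { b }, { c }, { d }, { e }, { f }, { a, b }, { a, c }, { a, d }, { a, e }, { a, f }, { b, c }, { b, d }, { b, e }, { b, f }, { c, d }, { c, e }, { c, f }, { d, e }, { d, f }, { e, f }, { a, b, c }, { a, b, d }, { a, b, e }, { a, b, f }, { a, c, d }, { a, c, e }, { a, c, f }, { a, d, e }, { a, d, f }, { a, e, f }, { b, c, d }, { b, c, e }, { b, c, f }, { b, d, e }, { b, d, f }, { b, e, f }, { c, d, e }, { c, d, f }, { c, e, f }, { d, e, f }, { a, b, c, d }, { a, b, c, e }, { a, b, c, f }, { a, b, d, e }, { a, b, d, f }, { a, b, e, f }, { a, c, d, e }, { a, c, d, f }, { a, c, e, f }, { a, d, e, f }, { b, c, d, e }, { b, c, d, f }, { b, c, e, f }, { b, d, e, f }, { c, d, e, f }, { a, b, c, d, e }, { a, b, c, d, f }, { a, b, c, e, f }, { a, b, d, e, f }, { a, c, d, e, f }, { b, c, d, e, f }, S }.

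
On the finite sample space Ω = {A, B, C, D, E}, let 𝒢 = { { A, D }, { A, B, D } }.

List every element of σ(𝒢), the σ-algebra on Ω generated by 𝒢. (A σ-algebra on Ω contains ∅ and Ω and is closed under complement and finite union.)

|σ(𝒢)| = 8.  σ(𝒢) = { ∅, { B }, { A, D }, { C, E }, { A, B, D }, { B, C, E }, { A, C, D, E }, Ω }

Check:
Start: 𝒢 ∪ {∅, Ω} = { ∅, { A, D }, { A, B, D }, Ω }.
Iteration 1: 2 new —
  { C, E }  = Ω∖{ A, B, D }
  { B, C, E }  = Ω∖{ A, D }
  [6 total]
Iteration 2 (1 new):
  { A, C, D, E }  = { A, D } ∪ { C, E }
  [7 total]
Iteration 3 adds 1:
  { B }  = Ω∖{ A, C, D, E }
  [8 total]
Iteration 4 adds nothing — fixpoint reached.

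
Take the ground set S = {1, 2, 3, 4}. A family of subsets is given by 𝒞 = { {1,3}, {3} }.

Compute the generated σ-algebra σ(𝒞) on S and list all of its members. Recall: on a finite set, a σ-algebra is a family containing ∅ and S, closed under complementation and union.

Initial family (4 sets): { {}, {3}, {1,3}, S }.
Pass 1 adds 2:
  {2,4}  = complement {1,3}
  {1,2,4}  = complement {3}
  [6 total]
Pass 2 adds 1:
  {2,3,4}  = {3} ∪ {2,4}
  [7 total]
Pass 3. New:
  {1}  = complement {2,3,4}
  [8 total]
Pass 4: already closed under ᶜ and ∪.

|σ(𝒞)| = 8.  σ(𝒞) = { {}, {1}, {3}, {1,3}, {2,4}, {1,2,4}, {2,3,4}, S }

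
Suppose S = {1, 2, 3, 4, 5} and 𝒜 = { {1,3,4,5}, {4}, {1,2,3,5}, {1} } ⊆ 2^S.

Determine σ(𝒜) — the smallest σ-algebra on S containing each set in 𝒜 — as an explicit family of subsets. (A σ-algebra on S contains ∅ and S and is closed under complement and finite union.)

σ(𝒜) (16 sets): { {}, {1}, {2}, {4}, {1,2}, {1,4}, {2,4}, {3,5}, {1,2,4}, {1,3,5}, {2,3,5}, {3,4,5}, {1,2,3,5}, {1,3,4,5}, {2,3,4,5}, S }

Check:
Start: 𝒜 ∪ {∅, S} = { {}, {1}, {4}, {1,2,3,5}, {1,3,4,5}, S }.
Pass 1 (3 new):
  {2}  = complement {1,3,4,5}
  {1,4}  = {4} ∪ {1}
  {2,3,4,5}  = complement {1}
  (now 9)
Pass 2 adds 4:
  {1,2}  = {2} ∪ {1}
  {2,4}  = {2} ∪ {4}
  {1,2,4}  = {2} ∪ {1,4}
  {2,3,5}  = complement {1,4}
  (now 13)
Pass 3. New:
  {3,5}  = complement {1,2,4}
  {1,3,5}  = complement {2,4}
  {3,4,5}  = complement {1,2}
  (now 16)
Pass 4: already closed under ᶜ and ∪.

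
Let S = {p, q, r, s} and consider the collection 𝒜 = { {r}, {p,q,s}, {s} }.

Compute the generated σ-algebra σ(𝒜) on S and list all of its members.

Start: 𝒜 ∪ {∅, S} = { {}, {r}, {s}, {p,q,s}, S }.
Round 1: +2 →
  {r,s}  = {r} ∪ {s}
  {p,q,r}  = ᶜ of {s}
  — 7 sets.
Round 2: +1 →
  {p,q}  = ᶜ of {r,s}
  — 8 sets.
Round 3: closed — nothing new.

|σ(𝒜)| = 8.  σ(𝒜) = { {}, {r}, {s}, {p,q}, {r,s}, {p,q,r}, {p,q,s}, S }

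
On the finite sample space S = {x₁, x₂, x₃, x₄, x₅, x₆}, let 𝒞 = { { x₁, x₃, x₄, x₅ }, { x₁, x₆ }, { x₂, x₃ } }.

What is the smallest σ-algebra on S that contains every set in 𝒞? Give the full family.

Start: 𝒞 ∪ {∅, S} = { {}, { x₁, x₆ }, { x₂, x₃ }, { x₁, x₃, x₄, x₅ }, S }.
Iteration 1. New:
  { x₂, x₆ }  = complement { x₁, x₃, x₄, x₅ }
  { x₁, x₂, x₃, x₆ }  = { x₂, x₃ } ∪ { x₁, x₆ }
  { x₁, x₄, x₅, x₆ }  = complement { x₂, x₃ }
  { x₂, x₃, x₄, x₅ }  = complement { x₁, x₆ }
  { x₁, x₂, x₃, x₄, x₅ }  = { x₂, x₃ } ∪ { x₁, x₃, x₄, x₅ }
  { x₁, x₃, x₄, x₅, x₆ }  = { x₁, x₃, x₄, x₅ } ∪ { x₁, x₆ }
Iteration 2 adds 7:
  { x₂ }  = complement { x₁, x₃, x₄, x₅, x₆ }
  { x₆ }  = complement { x₁, x₂, x₃, x₄, x₅ }
  { x₄, x₅ }  = complement { x₁, x₂, x₃, x₆ }
  { x₁, x₂, x₆ }  = { x₁, x₆ } ∪ { x₂, x₆ }
  { x₂, x₃, x₆ }  = { x₂, x₆ } ∪ { x₂, x₃ }
  { x₁, x₂, x₄, x₅, x₆ }  = { x₁, x₄, x₅, x₆ } ∪ { x₂, x₆ }
  { x₂, x₃, x₄, x₅, x₆ }  = { x₂, x₆ } ∪ { x₂, x₃, x₄, x₅ }
Iteration 3: 7 new —
  { x₁ }  = complement { x₂, x₃, x₄, x₅, x₆ }
  { x₃ }  = complement { x₁, x₂, x₄, x₅, x₆ }
  { x₁, x₄, x₅ }  = complement { x₂, x₃, x₆ }
  { x₂, x₄, x₅ }  = { x₄, x₅ } ∪ { x₂ }
  { x₃, x₄, x₅ }  = complement { x₁, x₂, x₆ }
  { x₄, x₅, x₆ }  = { x₄, x₅ } ∪ { x₆ }
  { x₂, x₄, x₅, x₆ }  = { x₄, x₅ } ∪ { x₂, x₆ }
Iteration 4 adds 7:
  { x₁, x₂ }  = { x₂ } ∪ { x₁ }
  { x₁, x₃ }  = complement { x₂, x₄, x₅, x₆ }
  { x₃, x₆ }  = { x₆ } ∪ { x₃ }
  { x₁, x₂, x₃ }  = complement { x₄, x₅, x₆ }
  { x₁, x₃, x₆ }  = complement { x₂, x₄, x₅ }
  { x₁, x₂, x₄, x₅ }  = { x₁, x₄, x₅ } ∪ { x₂ }
  { x₃, x₄, x₅, x₆ }  = { x₃, x₄, x₅ } ∪ { x₆ }
Iteration 5: already closed under ᶜ and ∪.

σ(𝒞) = { {}, { x₁ }, { x₂ }, { x₃ }, { x₆ }, { x₁, x₂ }, { x₁, x₃ }, { x₁, x₆ }, { x₂, x₃ }, { x₂, x₆ }, { x₃, x₆ }, { x₄, x₅ }, { x₁, x₂, x₃ }, { x₁, x₂, x₆ }, { x₁, x₃, x₆ }, { x₁, x₄, x₅ }, { x₂, x₃, x₆ }, { x₂, x₄, x₅ }, { x₃, x₄, x₅ }, { x₄, x₅, x₆ }, { x₁, x₂, x₃, x₆ }, { x₁, x₂, x₄, x₅ }, { x₁, x₃, x₄, x₅ }, { x₁, x₄, x₅, x₆ }, { x₂, x₃, x₄, x₅ }, { x₂, x₄, x₅, x₆ }, { x₃, x₄, x₅, x₆ }, { x₁, x₂, x₃, x₄, x₅ }, { x₁, x₂, x₄, x₅, x₆ }, { x₁, x₃, x₄, x₅, x₆ }, { x₂, x₃, x₄, x₅, x₆ }, S }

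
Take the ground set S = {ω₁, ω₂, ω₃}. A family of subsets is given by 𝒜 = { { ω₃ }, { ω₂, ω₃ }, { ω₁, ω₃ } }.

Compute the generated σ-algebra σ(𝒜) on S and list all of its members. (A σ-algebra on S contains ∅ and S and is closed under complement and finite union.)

Answer: σ(𝒜) = { ∅, { ω₁ }, { ω₂ }, { ω₃ }, { ω₁, ω₂ }, { ω₁, ω₃ }, { ω₂, ω₃ }, S }

Working:
Take S₀ = 𝒜 ∪ {∅, S} = { ∅, { ω₃ }, { ω₁, ω₃ }, { ω₂, ω₃ }, S }.
Step 1: +3 →
  { ω₁ }  = S∖{ ω₂, ω₃ }
  { ω₂ }  = S∖{ ω₁, ω₃ }
  { ω₁, ω₂ }  = S∖{ ω₃ }
After Step 2 the family is unchanged; done.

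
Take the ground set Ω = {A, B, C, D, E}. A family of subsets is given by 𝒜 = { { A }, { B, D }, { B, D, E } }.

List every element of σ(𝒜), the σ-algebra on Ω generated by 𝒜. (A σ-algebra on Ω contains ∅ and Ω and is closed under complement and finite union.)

|σ(𝒜)| = 16.  σ(𝒜) = { ∅, { A }, { C }, { E }, { A, C }, { A, E }, { B, D }, { C, E }, { A, B, D }, { A, C, E }, { B, C, D }, { B, D, E }, { A, B, C, D }, { A, B, D, E }, { B, C, D, E }, Ω }

Trace:
Begin from { ∅, { A }, { B, D }, { B, D, E }, Ω } (that is, 𝒜 plus ∅ and Ω).
Iteration 1: 5 new —
  { A, C }  = Ω∖{ B, D, E }
  { A, B, D }  = { B, D } ∪ { A }
  { A, C, E }  = Ω∖{ B, D }
  { A, B, D, E }  = { B, D, E } ∪ { A }
  { B, C, D, E }  = Ω∖{ A }
  [10 total]
Iteration 2: +3 →
  { C }  = Ω∖{ A, B, D, E }
  { C, E }  = Ω∖{ A, B, D }
  { A, B, C, D }  = { A, B, D } ∪ { A, C }
  [13 total]
Iteration 3 adds 2:
  { E }  = Ω∖{ A, B, C, D }
  { B, C, D }  = { C } ∪ { B, D }
  [15 total]
Iteration 4: 1 new —
  { A, E }  = Ω∖{ B, C, D }
  [16 total]
Iteration 5: stable.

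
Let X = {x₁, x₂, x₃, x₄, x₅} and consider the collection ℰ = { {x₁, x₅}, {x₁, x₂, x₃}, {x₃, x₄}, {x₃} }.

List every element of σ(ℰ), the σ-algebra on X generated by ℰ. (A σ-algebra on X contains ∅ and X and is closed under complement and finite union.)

|σ(ℰ)| = 32.  σ(ℰ) = { {}, {x₁}, {x₂}, {x₃}, {x₄}, {x₅}, {x₁, x₂}, {x₁, x₃}, {x₁, x₄}, {x₁, x₅}, {x₂, x₃}, {x₂, x₄}, {x₂, x₅}, {x₃, x₄}, {x₃, x₅}, {x₄, x₅}, {x₁, x₂, x₃}, {x₁, x₂, x₄}, {x₁, x₂, x₅}, {x₁, x₃, x₄}, {x₁, x₃, x₅}, {x₁, x₄, x₅}, {x₂, x₃, x₄}, {x₂, x₃, x₅}, {x₂, x₄, x₅}, {x₃, x₄, x₅}, {x₁, x₂, x₃, x₄}, {x₁, x₂, x₃, x₅}, {x₁, x₂, x₄, x₅}, {x₁, x₃, x₄, x₅}, {x₂, x₃, x₄, x₅}, X }

Check:
Seed the family with ℰ together with ∅ and X: { {}, {x₃}, {x₁, x₅}, {x₃, x₄}, {x₁, x₂, x₃}, X }.
Round 1: 8 new —
  {x₄, x₅}  = complement {x₁, x₂, x₃}
  {x₁, x₂, x₅}  = complement {x₃, x₄}
  {x₁, x₃, x₅}  = {x₃} ∪ {x₁, x₅}
  {x₂, x₃, x₄}  = complement {x₁, x₅}
  {x₁, x₂, x₃, x₄}  = {x₃, x₄} ∪ {x₁, x₂, x₃}
  {x₁, x₂, x₃, x₅}  = {x₁, x₂, x₃} ∪ {x₁, x₅}
  {x₁, x₂, x₄, x₅}  = complement {x₃}
  {x₁, x₃, x₄, x₅}  = {x₃, x₄} ∪ {x₁, x₅}
  (now 14)
Round 2: +7 →
  {x₂}  = complement {x₁, x₃, x₄, x₅}
  {x₄}  = complement {x₁, x₂, x₃, x₅}
  {x₅}  = complement {x₁, x₂, x₃, x₄}
  {x₂, x₄}  = complement {x₁, x₃, x₅}
  {x₁, x₄, x₅}  = {x₄, x₅} ∪ {x₁, x₅}
  {x₃, x₄, x₅}  = {x₃, x₄} ∪ {x₄, x₅}
  {x₂, x₃, x₄, x₅}  = {x₂, x₃, x₄} ∪ {x₄, x₅}
  (now 21)
Round 3: 6 new —
  {x₁}  = complement {x₂, x₃, x₄, x₅}
  {x₁, x₂}  = complement {x₃, x₄, x₅}
  {x₂, x₃}  = complement {x₁, x₄, x₅}
  {x₂, x₅}  = {x₂} ∪ {x₅}
  {x₃, x₅}  = {x₅} ∪ {x₃}
  {x₂, x₄, x₅}  = {x₂} ∪ {x₄, x₅}
  (now 27)
Round 4: +5 →
  {x₁, x₃}  = complement {x₂, x₄, x₅}
  {x₁, x₄}  = {x₄} ∪ {x₁}
  {x₁, x₂, x₄}  = complement {x₃, x₅}
  {x₁, x₃, x₄}  = complement {x₂, x₅}
  {x₂, x₃, x₅}  = {x₂, x₅} ∪ {x₃}
  (now 32)
Round 5 adds nothing — fixpoint reached.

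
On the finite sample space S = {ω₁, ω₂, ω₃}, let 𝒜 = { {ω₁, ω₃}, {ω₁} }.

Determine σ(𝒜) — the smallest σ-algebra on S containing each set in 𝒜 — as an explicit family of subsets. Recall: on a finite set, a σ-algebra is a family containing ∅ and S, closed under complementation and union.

Begin from { ∅, {ω₁}, {ω₁, ω₃}, S } (that is, 𝒜 plus ∅ and S).
Iteration 1: 2 new —
  {ω₂}  = {ω₁, ω₃}ᶜ
  {ω₂, ω₃}  = {ω₁}ᶜ
Iteration 2: +1 →
  {ω₁, ω₂}  = {ω₂} ∪ {ω₁}
Iteration 3: 1 new —
  {ω₃}  = {ω₁, ω₂}ᶜ
Iteration 4 adds nothing — fixpoint reached.

σ(𝒜) = { ∅, {ω₁}, {ω₂}, {ω₃}, {ω₁, ω₂}, {ω₁, ω₃}, {ω₂, ω₃}, S }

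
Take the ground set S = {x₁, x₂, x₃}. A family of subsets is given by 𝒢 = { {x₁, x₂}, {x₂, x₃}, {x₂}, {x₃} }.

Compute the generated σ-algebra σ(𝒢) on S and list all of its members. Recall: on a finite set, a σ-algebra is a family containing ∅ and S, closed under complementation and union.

Begin from { {}, {x₂}, {x₃}, {x₁, x₂}, {x₂, x₃}, S } (that is, 𝒢 plus ∅ and S).
Round 1 (2 new):
  {x₁}  = {x₂, x₃}ᶜ
  {x₁, x₃}  = {x₂}ᶜ
  [8 total]
After Round 2 the family is unchanged; done.

Hence σ(𝒢) has 8 members: { {}, {x₁}, {x₂}, {x₃}, {x₁, x₂}, {x₁, x₃}, {x₂, x₃}, S }.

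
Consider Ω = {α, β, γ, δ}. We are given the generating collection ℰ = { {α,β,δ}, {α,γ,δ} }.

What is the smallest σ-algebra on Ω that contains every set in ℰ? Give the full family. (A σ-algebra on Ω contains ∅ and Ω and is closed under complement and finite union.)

σ(ℰ) = { {}, {β}, {γ}, {α,δ}, {β,γ}, {α,β,δ}, {α,γ,δ}, Ω }

Working:
Take S₀ = ℰ ∪ {∅, Ω} = { {}, {α,β,δ}, {α,γ,δ}, Ω }.
Step 1: +2 →
  {β}  = complement {α,γ,δ}
  {γ}  = complement {α,β,δ}
  [6 total]
Step 2 adds 1:
  {β,γ}  = {γ} ∪ {β}
  [7 total]
Step 3 (1 new):
  {α,δ}  = complement {β,γ}
  [8 total]
Step 4: closed — nothing new.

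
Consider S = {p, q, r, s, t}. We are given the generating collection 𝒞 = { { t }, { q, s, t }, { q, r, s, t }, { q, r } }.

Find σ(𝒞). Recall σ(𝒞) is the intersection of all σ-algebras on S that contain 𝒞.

Begin from { {}, { t }, { q, r }, { q, s, t }, { q, r, s, t }, S } (that is, 𝒞 plus ∅ and S).
Iteration 1: 5 new —
  { p }  = complement { q, r, s, t }
  { p, r }  = complement { q, s, t }
  { p, s, t }  = complement { q, r }
  { q, r, t }  = { q, r } ∪ { t }
  { p, q, r, s }  = complement { t }
  (now 11)
Iteration 2 (7 new):
  { p, s }  = complement { q, r, t }
  { p, t }  = { t } ∪ { p }
  { p, q, r }  = { q, r } ∪ { p, r }
  { p, r, t }  = { t } ∪ { p, r }
  { p, q, r, t }  = { q, r, t } ∪ { p, r }
  { p, q, s, t }  = { p, s, t } ∪ { q, s, t }
  { p, r, s, t }  = { p, s, t } ∪ { p, r }
  (now 18)
Iteration 3. New:
  { q }  = complement { p, r, s, t }
  { r }  = complement { p, q, s, t }
  { s }  = complement { p, q, r, t }
  { q, s }  = complement { p, r, t }
  { s, t }  = complement { p, q, r }
  { p, r, s }  = { p, s } ∪ { p, r }
  { q, r, s }  = complement { p, t }
  (now 25)
Iteration 4: 7 new —
  { p, q }  = { q } ∪ { p }
  { q, t }  = complement { p, r, s }
  { r, s }  = { r } ∪ { s }
  { r, t }  = { t } ∪ { r }
  { p, q, s }  = { q } ∪ { p, s }
  { p, q, t }  = { q } ∪ { p, t }
  { r, s, t }  = { s, t } ∪ { r }
  (now 32)
Iteration 5 adds nothing — fixpoint reached.

Hence σ(𝒞) has 32 members: { {}, { p }, { q }, { r }, { s }, { t }, { p, q }, { p, r }, { p, s }, { p, t }, { q, r }, { q, s }, { q, t }, { r, s }, { r, t }, { s, t }, { p, q, r }, { p, q, s }, { p, q, t }, { p, r, s }, { p, r, t }, { p, s, t }, { q, r, s }, { q, r, t }, { q, s, t }, { r, s, t }, { p, q, r, s }, { p, q, r, t }, { p, q, s, t }, { p, r, s, t }, { q, r, s, t }, S }.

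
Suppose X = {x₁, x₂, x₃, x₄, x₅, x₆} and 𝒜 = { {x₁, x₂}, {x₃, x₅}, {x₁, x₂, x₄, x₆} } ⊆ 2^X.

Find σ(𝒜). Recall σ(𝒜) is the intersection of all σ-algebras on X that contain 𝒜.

Start: 𝒜 ∪ {∅, X} = { {}, {x₁, x₂}, {x₃, x₅}, {x₁, x₂, x₄, x₆}, X }.
Pass 1 adds 2:
  {x₁, x₂, x₃, x₅}  = {x₁, x₂} ∪ {x₃, x₅}
  {x₃, x₄, x₅, x₆}  = complement {x₁, x₂}
  (now 7)
Pass 2. New:
  {x₄, x₆}  = complement {x₁, x₂, x₃, x₅}
  (now 8)
After Pass 3 the family is unchanged; done.

σ(𝒜) = { {}, {x₁, x₂}, {x₃, x₅}, {x₄, x₆}, {x₁, x₂, x₃, x₅}, {x₁, x₂, x₄, x₆}, {x₃, x₄, x₅, x₆}, X }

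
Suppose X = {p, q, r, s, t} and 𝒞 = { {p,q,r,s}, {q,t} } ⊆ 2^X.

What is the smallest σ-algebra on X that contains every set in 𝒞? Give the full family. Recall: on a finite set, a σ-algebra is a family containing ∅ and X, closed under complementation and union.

Start: 𝒞 ∪ {∅, X} = { ∅, {q,t}, {p,q,r,s}, X }.
Pass 1 (2 new):
  {t}  = ᶜ of {p,q,r,s}
  {p,r,s}  = ᶜ of {q,t}
  (now 6)
Pass 2: +1 →
  {p,r,s,t}  = {p,r,s} ∪ {t}
  (now 7)
Pass 3: 1 new —
  {q}  = ᶜ of {p,r,s,t}
  (now 8)
Pass 4: no new sets; the family is a σ-algebra.

Hence σ(𝒞) has 8 members: { ∅, {q}, {t}, {q,t}, {p,r,s}, {p,q,r,s}, {p,r,s,t}, X }.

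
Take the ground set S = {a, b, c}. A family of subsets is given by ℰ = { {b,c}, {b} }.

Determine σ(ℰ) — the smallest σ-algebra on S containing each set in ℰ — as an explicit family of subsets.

Answer: σ(ℰ) = { {}, {a}, {b}, {c}, {a,b}, {a,c}, {b,c}, S }

Check:
Seed the family with ℰ together with ∅ and S: { {}, {b}, {b,c}, S }.
Iteration 1 adds 2:
  {a}  = S∖{b,c}
  {a,c}  = S∖{b}
  — 6 sets.
Iteration 2: +1 →
  {a,b}  = {b} ∪ {a}
  — 7 sets.
Iteration 3: 1 new —
  {c}  = S∖{a,b}
  — 8 sets.
Iteration 4: closed — nothing new.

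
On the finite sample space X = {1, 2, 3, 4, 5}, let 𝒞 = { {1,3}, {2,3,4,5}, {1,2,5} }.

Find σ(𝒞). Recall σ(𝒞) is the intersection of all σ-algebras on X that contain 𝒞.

Take S₀ = 𝒞 ∪ {∅, X} = { {}, {1,3}, {1,2,5}, {2,3,4,5}, X }.
Iteration 1. New:
  {1}  = complement {2,3,4,5}
  {3,4}  = complement {1,2,5}
  {2,4,5}  = complement {1,3}
  {1,2,3,5}  = {1,2,5} ∪ {1,3}
  |family| = 9
Iteration 2. New:
  {4}  = complement {1,2,3,5}
  {1,3,4}  = {3,4} ∪ {1,3}
  {1,2,4,5}  = {1,2,5} ∪ {2,4,5}
  |family| = 12
Iteration 3. New:
  {3}  = complement {1,2,4,5}
  {1,4}  = {4} ∪ {1}
  {2,5}  = complement {1,3,4}
  |family| = 15
Iteration 4: 1 new —
  {2,3,5}  = complement {1,4}
  |family| = 16
Iteration 5: closed — nothing new.

|σ(𝒞)| = 16.  σ(𝒞) = { {}, {1}, {3}, {4}, {1,3}, {1,4}, {2,5}, {3,4}, {1,2,5}, {1,3,4}, {2,3,5}, {2,4,5}, {1,2,3,5}, {1,2,4,5}, {2,3,4,5}, X }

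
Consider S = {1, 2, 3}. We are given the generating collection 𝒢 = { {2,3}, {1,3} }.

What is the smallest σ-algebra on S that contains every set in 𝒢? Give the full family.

Start: 𝒢 ∪ {∅, S} = { {}, {1,3}, {2,3}, S }.
Step 1 (2 new):
  {1}  = S∖{2,3}
  {2}  = S∖{1,3}
  |family| = 6
Step 2: +1 →
  {1,2}  = {2} ∪ {1}
  |family| = 7
Step 3 adds 1:
  {3}  = S∖{1,2}
  |family| = 8
Step 4: already closed under ᶜ and ∪.

σ(𝒢) = { {}, {1}, {2}, {3}, {1,2}, {1,3}, {2,3}, S }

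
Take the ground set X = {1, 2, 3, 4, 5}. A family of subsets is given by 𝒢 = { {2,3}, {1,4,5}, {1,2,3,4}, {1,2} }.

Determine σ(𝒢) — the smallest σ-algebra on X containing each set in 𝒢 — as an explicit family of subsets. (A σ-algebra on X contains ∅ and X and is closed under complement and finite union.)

σ(𝒢) = { {}, {1}, {2}, {3}, {4}, {5}, {1,2}, {1,3}, {1,4}, {1,5}, {2,3}, {2,4}, {2,5}, {3,4}, {3,5}, {4,5}, {1,2,3}, {1,2,4}, {1,2,5}, {1,3,4}, {1,3,5}, {1,4,5}, {2,3,4}, {2,3,5}, {2,4,5}, {3,4,5}, {1,2,3,4}, {1,2,3,5}, {1,2,4,5}, {1,3,4,5}, {2,3,4,5}, X }

Derivation:
Seed the family with 𝒢 together with ∅ and X: { {}, {1,2}, {2,3}, {1,4,5}, {1,2,3,4}, X }.
Step 1. New:
  {5}  = X∖{1,2,3,4}
  {1,2,3}  = {2,3} ∪ {1,2}
  {3,4,5}  = X∖{1,2}
  {1,2,4,5}  = {1,4,5} ∪ {1,2}
  |family| = 10
Step 2: 7 new —
  {3}  = X∖{1,2,4,5}
  {4,5}  = X∖{1,2,3}
  {1,2,5}  = {1,2} ∪ {5}
  {2,3,5}  = {5} ∪ {2,3}
  {1,2,3,5}  = {1,2,3} ∪ {5}
  {1,3,4,5}  = {1,4,5} ∪ {3,4,5}
  {2,3,4,5}  = {3,4,5} ∪ {2,3}
  |family| = 17
Step 3: 6 new —
  {1}  = X∖{2,3,4,5}
  {2}  = X∖{1,3,4,5}
  {4}  = X∖{1,2,3,5}
  {1,4}  = X∖{2,3,5}
  {3,4}  = X∖{1,2,5}
  {3,5}  = {3} ∪ {5}
  |family| = 23
Step 4. New:
  {1,3}  = {3} ∪ {1}
  {1,5}  = {5} ∪ {1}
  {2,4}  = {2} ∪ {4}
  {2,5}  = {2} ∪ {5}
  {1,2,4}  = X∖{3,5}
  {1,3,4}  = {3,4} ∪ {1,4}
  {1,3,5}  = {3,5} ∪ {1}
  {2,3,4}  = {3,4} ∪ {2}
  {2,4,5}  = {2} ∪ {4,5}
  |family| = 32
Step 5 adds nothing — fixpoint reached.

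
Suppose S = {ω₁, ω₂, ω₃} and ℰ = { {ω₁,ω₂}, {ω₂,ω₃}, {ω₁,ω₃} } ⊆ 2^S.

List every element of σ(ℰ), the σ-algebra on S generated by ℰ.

Initial family (5 sets): { {}, {ω₁,ω₂}, {ω₁,ω₃}, {ω₂,ω₃}, S }.
Pass 1: +3 →
  {ω₁}  = {ω₂,ω₃}ᶜ
  {ω₂}  = {ω₁,ω₃}ᶜ
  {ω₃}  = {ω₁,ω₂}ᶜ
  [8 total]
Pass 2 adds nothing — fixpoint reached.

Therefore σ(ℰ) = { {}, {ω₁}, {ω₂}, {ω₃}, {ω₁,ω₂}, {ω₁,ω₃}, {ω₂,ω₃}, S } (|σ(ℰ)| = 8).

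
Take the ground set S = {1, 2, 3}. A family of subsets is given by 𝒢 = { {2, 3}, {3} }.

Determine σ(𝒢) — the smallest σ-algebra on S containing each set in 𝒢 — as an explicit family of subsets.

Initial family (4 sets): { {}, {3}, {2, 3}, S }.
Round 1 (2 new):
  {1}  = complement {2, 3}
  {1, 2}  = complement {3}
Round 2. New:
  {1, 3}  = {3} ∪ {1}
Round 3 adds 1:
  {2}  = complement {1, 3}
Round 4: stable.

|σ(𝒢)| = 8.  σ(𝒢) = { {}, {1}, {2}, {3}, {1, 2}, {1, 3}, {2, 3}, S }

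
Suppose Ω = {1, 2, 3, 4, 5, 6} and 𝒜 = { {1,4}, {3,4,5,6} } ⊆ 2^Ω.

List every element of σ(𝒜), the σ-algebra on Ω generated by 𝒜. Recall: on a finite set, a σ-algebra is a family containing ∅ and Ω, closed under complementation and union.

|σ(𝒜)| = 16.  σ(𝒜) = { {}, {1}, {2}, {4}, {1,2}, {1,4}, {2,4}, {1,2,4}, {3,5,6}, {1,3,5,6}, {2,3,5,6}, {3,4,5,6}, {1,2,3,5,6}, {1,3,4,5,6}, {2,3,4,5,6}, Ω }

Working:
Begin from { {}, {1,4}, {3,4,5,6}, Ω } (that is, 𝒜 plus ∅ and Ω).
Iteration 1. New:
  {1,2}  = {3,4,5,6}ᶜ
  {2,3,5,6}  = {1,4}ᶜ
  {1,3,4,5,6}  = {3,4,5,6} ∪ {1,4}
  [7 total]
Iteration 2: 4 new —
  {2}  = {1,3,4,5,6}ᶜ
  {1,2,4}  = {1,4} ∪ {1,2}
  {1,2,3,5,6}  = {1,2} ∪ {2,3,5,6}
  {2,3,4,5,6}  = {3,4,5,6} ∪ {2,3,5,6}
  [11 total]
Iteration 3 adds 3:
  {1}  = {2,3,4,5,6}ᶜ
  {4}  = {1,2,3,5,6}ᶜ
  {3,5,6}  = {1,2,4}ᶜ
  [14 total]
Iteration 4: +2 →
  {2,4}  = {4} ∪ {2}
  {1,3,5,6}  = {1} ∪ {3,5,6}
  [16 total]
Iteration 5 adds nothing — fixpoint reached.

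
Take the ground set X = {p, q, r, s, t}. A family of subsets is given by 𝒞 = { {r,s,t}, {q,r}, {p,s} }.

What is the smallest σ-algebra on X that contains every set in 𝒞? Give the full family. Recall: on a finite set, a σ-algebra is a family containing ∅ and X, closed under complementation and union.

|σ(𝒞)| = 32.  σ(𝒞) = { ∅, {p}, {q}, {r}, {s}, {t}, {p,q}, {p,r}, {p,s}, {p,t}, {q,r}, {q,s}, {q,t}, {r,s}, {r,t}, {s,t}, {p,q,r}, {p,q,s}, {p,q,t}, {p,r,s}, {p,r,t}, {p,s,t}, {q,r,s}, {q,r,t}, {q,s,t}, {r,s,t}, {p,q,r,s}, {p,q,r,t}, {p,q,s,t}, {p,r,s,t}, {q,r,s,t}, X }

Derivation:
Seed the family with 𝒞 together with ∅ and X: { ∅, {p,s}, {q,r}, {r,s,t}, X }.
Pass 1: 6 new —
  {p,q}  = {r,s,t}ᶜ
  {p,s,t}  = {q,r}ᶜ
  {q,r,t}  = {p,s}ᶜ
  {p,q,r,s}  = {q,r} ∪ {p,s}
  {p,r,s,t}  = {r,s,t} ∪ {p,s}
  {q,r,s,t}  = {r,s,t} ∪ {q,r}
  |family| = 11
Pass 2. New:
  {p}  = {q,r,s,t}ᶜ
  {q}  = {p,r,s,t}ᶜ
  {t}  = {p,q,r,s}ᶜ
  {p,q,r}  = {p,q} ∪ {q,r}
  {p,q,s}  = {p,q} ∪ {p,s}
  {p,q,r,t}  = {p,q} ∪ {q,r,t}
  {p,q,s,t}  = {p,s,t} ∪ {p,q}
  |family| = 18
Pass 3 (7 new):
  {r}  = {p,q,s,t}ᶜ
  {s}  = {p,q,r,t}ᶜ
  {p,t}  = {t} ∪ {p}
  {q,t}  = {q} ∪ {t}
  {r,t}  = {p,q,s}ᶜ
  {s,t}  = {p,q,r}ᶜ
  {p,q,t}  = {p,q} ∪ {t}
  |family| = 25
Pass 4 adds 7:
  {p,r}  = {r} ∪ {p}
  {q,s}  = {q} ∪ {s}
  {r,s}  = {p,q,t}ᶜ
  {p,r,s}  = {q,t}ᶜ
  {p,r,t}  = {r} ∪ {p,t}
  {q,r,s}  = {p,t}ᶜ
  {q,s,t}  = {q,t} ∪ {s,t}
  |family| = 32
Pass 5: closed — nothing new.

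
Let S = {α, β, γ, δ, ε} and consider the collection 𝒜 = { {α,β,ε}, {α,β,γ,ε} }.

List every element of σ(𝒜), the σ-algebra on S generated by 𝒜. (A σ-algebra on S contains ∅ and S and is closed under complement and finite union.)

σ(𝒜) (8 sets): { ∅, {γ}, {δ}, {γ,δ}, {α,β,ε}, {α,β,γ,ε}, {α,β,δ,ε}, S }

Working:
Start: 𝒜 ∪ {∅, S} = { ∅, {α,β,ε}, {α,β,γ,ε}, S }.
Round 1. New:
  {δ}  = {α,β,γ,ε}ᶜ
  {γ,δ}  = {α,β,ε}ᶜ
  [6 total]
Round 2. New:
  {α,β,δ,ε}  = {α,β,ε} ∪ {δ}
  [7 total]
Round 3. New:
  {γ}  = {α,β,δ,ε}ᶜ
  [8 total]
Round 4 adds nothing — fixpoint reached.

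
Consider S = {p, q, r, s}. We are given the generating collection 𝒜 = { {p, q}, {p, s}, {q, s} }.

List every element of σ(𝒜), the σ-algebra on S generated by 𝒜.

σ(𝒜) = { {}, {p}, {q}, {r}, {s}, {p, q}, {p, r}, {p, s}, {q, r}, {q, s}, {r, s}, {p, q, r}, {p, q, s}, {p, r, s}, {q, r, s}, S }

Trace:
Initial family (5 sets): { {}, {p, q}, {p, s}, {q, s}, S }.
Pass 1 (4 new):
  {p, r}  = {q, s}ᶜ
  {q, r}  = {p, s}ᶜ
  {r, s}  = {p, q}ᶜ
  {p, q, s}  = {p, s} ∪ {p, q}
  |family| = 9
Pass 2. New:
  {r}  = {p, q, s}ᶜ
  {p, q, r}  = {p, q} ∪ {q, r}
  {p, r, s}  = {r, s} ∪ {p, s}
  {q, r, s}  = {r, s} ∪ {q, r}
  |family| = 13
Pass 3. New:
  {p}  = {q, r, s}ᶜ
  {q}  = {p, r, s}ᶜ
  {s}  = {p, q, r}ᶜ
  |family| = 16
Pass 4 adds nothing — fixpoint reached.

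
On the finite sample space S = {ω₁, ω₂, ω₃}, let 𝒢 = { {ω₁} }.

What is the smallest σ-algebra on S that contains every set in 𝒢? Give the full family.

Answer: σ(𝒢) = { {}, {ω₁}, {ω₂, ω₃}, S }

Working:
Take S₀ = 𝒢 ∪ {∅, S} = { {}, {ω₁}, S }.
Pass 1 (1 new):
  {ω₂, ω₃}  = complement {ω₁}
  |family| = 4
Pass 2: already closed under ᶜ and ∪.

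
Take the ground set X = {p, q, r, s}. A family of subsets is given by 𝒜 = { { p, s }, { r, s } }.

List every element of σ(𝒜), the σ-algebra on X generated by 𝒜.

Seed the family with 𝒜 together with ∅ and X: { {  }, { p, s }, { r, s }, X }.
Iteration 1: 3 new —
  { p, q }  = ᶜ of { r, s }
  { q, r }  = ᶜ of { p, s }
  { p, r, s }  = { r, s } ∪ { p, s }
  — 7 sets.
Iteration 2 (4 new):
  { q }  = ᶜ of { p, r, s }
  { p, q, r }  = { q, r } ∪ { p, q }
  { p, q, s }  = { p, s } ∪ { p, q }
  { q, r, s }  = { r, s } ∪ { q, r }
  — 11 sets.
Iteration 3: +3 →
  { p }  = ᶜ of { q, r, s }
  { r }  = ᶜ of { p, q, s }
  { s }  = ᶜ of { p, q, r }
  — 14 sets.
Iteration 4: 2 new —
  { p, r }  = { r } ∪ { p }
  { q, s }  = { s } ∪ { q }
  — 16 sets.
Iteration 5 adds nothing — fixpoint reached.

σ(𝒜) = { {  }, { p }, { q }, { r }, { s }, { p, q }, { p, r }, { p, s }, { q, r }, { q, s }, { r, s }, { p, q, r }, { p, q, s }, { p, r, s }, { q, r, s }, X }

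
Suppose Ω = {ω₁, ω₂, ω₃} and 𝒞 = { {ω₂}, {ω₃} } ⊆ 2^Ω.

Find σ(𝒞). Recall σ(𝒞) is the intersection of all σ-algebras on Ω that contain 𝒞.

Start: 𝒞 ∪ {∅, Ω} = { ∅, {ω₂}, {ω₃}, Ω }.
Pass 1. New:
  {ω₁,ω₂}  = {ω₃}ᶜ
  {ω₁,ω₃}  = {ω₂}ᶜ
  {ω₂,ω₃}  = {ω₃} ∪ {ω₂}
  — 7 sets.
Pass 2: +1 →
  {ω₁}  = {ω₂,ω₃}ᶜ
  — 8 sets.
Pass 3 adds nothing — fixpoint reached.

σ(𝒞) = { ∅, {ω₁}, {ω₂}, {ω₃}, {ω₁,ω₂}, {ω₁,ω₃}, {ω₂,ω₃}, Ω }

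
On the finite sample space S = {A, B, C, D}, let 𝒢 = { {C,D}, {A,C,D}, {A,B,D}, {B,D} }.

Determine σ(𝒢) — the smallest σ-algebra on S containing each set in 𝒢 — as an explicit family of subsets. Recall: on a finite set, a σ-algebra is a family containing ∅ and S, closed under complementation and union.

σ(𝒢) = { {}, {A}, {B}, {C}, {D}, {A,B}, {A,C}, {A,D}, {B,C}, {B,D}, {C,D}, {A,B,C}, {A,B,D}, {A,C,D}, {B,C,D}, S }

Working:
Start: 𝒢 ∪ {∅, S} = { {}, {B,D}, {C,D}, {A,B,D}, {A,C,D}, S }.
Round 1. New:
  {B}  = complement {A,C,D}
  {C}  = complement {A,B,D}
  {A,B}  = complement {C,D}
  {A,C}  = complement {B,D}
  {B,C,D}  = {C,D} ∪ {B,D}
  |family| = 11
Round 2: 3 new —
  {A}  = complement {B,C,D}
  {B,C}  = {B} ∪ {C}
  {A,B,C}  = {A,B} ∪ {C}
  |family| = 14
Round 3: +2 →
  {D}  = complement {A,B,C}
  {A,D}  = complement {B,C}
  |family| = 16
Round 4 adds nothing — fixpoint reached.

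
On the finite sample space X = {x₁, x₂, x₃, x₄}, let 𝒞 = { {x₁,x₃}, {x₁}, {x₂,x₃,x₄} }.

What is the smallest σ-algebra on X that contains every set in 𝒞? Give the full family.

σ(𝒞) = { {}, {x₁}, {x₃}, {x₁,x₃}, {x₂,x₄}, {x₁,x₂,x₄}, {x₂,x₃,x₄}, X }

Trace:
Begin from { {}, {x₁}, {x₁,x₃}, {x₂,x₃,x₄}, X } (that is, 𝒞 plus ∅ and X).
Step 1: +1 →
  {x₂,x₄}  = complement {x₁,x₃}
  (now 6)
Step 2: +1 →
  {x₁,x₂,x₄}  = {x₂,x₄} ∪ {x₁}
  (now 7)
Step 3. New:
  {x₃}  = complement {x₁,x₂,x₄}
  (now 8)
After Step 4 the family is unchanged; done.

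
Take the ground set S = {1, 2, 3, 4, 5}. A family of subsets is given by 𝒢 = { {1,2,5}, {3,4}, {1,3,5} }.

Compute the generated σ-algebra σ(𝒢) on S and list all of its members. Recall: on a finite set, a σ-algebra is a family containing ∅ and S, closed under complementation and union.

Initial family (5 sets): { {}, {3,4}, {1,2,5}, {1,3,5}, S }.
Round 1: 3 new —
  {2,4}  = ᶜ of {1,3,5}
  {1,2,3,5}  = {1,2,5} ∪ {1,3,5}
  {1,3,4,5}  = {3,4} ∪ {1,3,5}
  |family| = 8
Round 2: +4 →
  {2}  = ᶜ of {1,3,4,5}
  {4}  = ᶜ of {1,2,3,5}
  {2,3,4}  = {3,4} ∪ {2,4}
  {1,2,4,5}  = {1,2,5} ∪ {2,4}
  |family| = 12
Round 3: +2 →
  {3}  = ᶜ of {1,2,4,5}
  {1,5}  = ᶜ of {2,3,4}
  |family| = 14
Round 4. New:
  {2,3}  = {3} ∪ {2}
  {1,4,5}  = {1,5} ∪ {4}
  |family| = 16
Round 5: already closed under ᶜ and ∪.

σ(𝒢) = { {}, {2}, {3}, {4}, {1,5}, {2,3}, {2,4}, {3,4}, {1,2,5}, {1,3,5}, {1,4,5}, {2,3,4}, {1,2,3,5}, {1,2,4,5}, {1,3,4,5}, S }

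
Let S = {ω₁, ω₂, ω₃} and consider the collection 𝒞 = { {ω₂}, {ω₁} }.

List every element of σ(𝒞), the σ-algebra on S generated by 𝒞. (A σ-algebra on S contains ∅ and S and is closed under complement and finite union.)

Answer: σ(𝒞) = { {}, {ω₁}, {ω₂}, {ω₃}, {ω₁,ω₂}, {ω₁,ω₃}, {ω₂,ω₃}, S }

Derivation:
Start: 𝒞 ∪ {∅, S} = { {}, {ω₁}, {ω₂}, S }.
Iteration 1 adds 3:
  {ω₁,ω₂}  = {ω₂} ∪ {ω₁}
  {ω₁,ω₃}  = S∖{ω₂}
  {ω₂,ω₃}  = S∖{ω₁}
  |family| = 7
Iteration 2. New:
  {ω₃}  = S∖{ω₁,ω₂}
  |family| = 8
Iteration 3: no new sets; the family is a σ-algebra.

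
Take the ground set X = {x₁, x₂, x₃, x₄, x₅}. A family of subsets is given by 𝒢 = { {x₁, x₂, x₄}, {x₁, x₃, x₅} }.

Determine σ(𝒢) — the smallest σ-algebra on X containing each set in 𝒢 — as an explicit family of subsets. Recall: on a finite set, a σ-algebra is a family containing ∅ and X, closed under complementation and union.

Initial family (4 sets): { ∅, {x₁, x₂, x₄}, {x₁, x₃, x₅}, X }.
Round 1 (2 new):
  {x₂, x₄}  = complement {x₁, x₃, x₅}
  {x₃, x₅}  = complement {x₁, x₂, x₄}
  (now 6)
Round 2: 1 new —
  {x₂, x₃, x₄, x₅}  = {x₃, x₅} ∪ {x₂, x₄}
  (now 7)
Round 3 (1 new):
  {x₁}  = complement {x₂, x₃, x₄, x₅}
  (now 8)
Round 4: already closed under ᶜ and ∪.

σ(𝒢) = { ∅, {x₁}, {x₂, x₄}, {x₃, x₅}, {x₁, x₂, x₄}, {x₁, x₃, x₅}, {x₂, x₃, x₄, x₅}, X }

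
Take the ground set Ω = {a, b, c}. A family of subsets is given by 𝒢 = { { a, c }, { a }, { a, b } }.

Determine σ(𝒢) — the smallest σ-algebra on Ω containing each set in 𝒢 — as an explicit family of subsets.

Seed the family with 𝒢 together with ∅ and Ω: { {  }, { a }, { a, b }, { a, c }, Ω }.
Pass 1. New:
  { b }  = { a, c }ᶜ
  { c }  = { a, b }ᶜ
  { b, c }  = { a }ᶜ
After Pass 2 the family is unchanged; done.

σ(𝒢) = { {  }, { a }, { b }, { c }, { a, b }, { a, c }, { b, c }, Ω }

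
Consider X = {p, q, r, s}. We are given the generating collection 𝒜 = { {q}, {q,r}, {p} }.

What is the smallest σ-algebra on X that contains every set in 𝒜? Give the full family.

Seed the family with 𝒜 together with ∅ and X: { {}, {p}, {q}, {q,r}, X }.
Pass 1 adds 5:
  {p,q}  = {q} ∪ {p}
  {p,s}  = ᶜ of {q,r}
  {p,q,r}  = {q,r} ∪ {p}
  {p,r,s}  = ᶜ of {q}
  {q,r,s}  = ᶜ of {p}
  [10 total]
Pass 2: 3 new —
  {s}  = ᶜ of {p,q,r}
  {r,s}  = ᶜ of {p,q}
  {p,q,s}  = {p,q} ∪ {p,s}
  [13 total]
Pass 3 (2 new):
  {r}  = ᶜ of {p,q,s}
  {q,s}  = {s} ∪ {q}
  [15 total]
Pass 4 (1 new):
  {p,r}  = ᶜ of {q,s}
  [16 total]
Pass 5 adds nothing — fixpoint reached.

Hence σ(𝒜) has 16 members: { {}, {p}, {q}, {r}, {s}, {p,q}, {p,r}, {p,s}, {q,r}, {q,s}, {r,s}, {p,q,r}, {p,q,s}, {p,r,s}, {q,r,s}, X }.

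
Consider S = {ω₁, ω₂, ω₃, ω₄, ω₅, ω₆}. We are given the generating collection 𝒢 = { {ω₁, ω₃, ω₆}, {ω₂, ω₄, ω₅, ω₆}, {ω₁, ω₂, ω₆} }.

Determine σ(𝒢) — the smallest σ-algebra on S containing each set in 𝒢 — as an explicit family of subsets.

Take S₀ = 𝒢 ∪ {∅, S} = { {}, {ω₁, ω₂, ω₆}, {ω₁, ω₃, ω₆}, {ω₂, ω₄, ω₅, ω₆}, S }.
Pass 1. New:
  {ω₁, ω₃}  = S∖{ω₂, ω₄, ω₅, ω₆}
  {ω₂, ω₄, ω₅}  = S∖{ω₁, ω₃, ω₆}
  {ω₃, ω₄, ω₅}  = S∖{ω₁, ω₂, ω₆}
  {ω₁, ω₂, ω₃, ω₆}  = {ω₁, ω₃, ω₆} ∪ {ω₁, ω₂, ω₆}
  {ω₁, ω₂, ω₄, ω₅, ω₆}  = {ω₂, ω₄, ω₅, ω₆} ∪ {ω₁, ω₂, ω₆}
  — 10 sets.
Pass 2: +7 →
  {ω₃}  = S∖{ω₁, ω₂, ω₄, ω₅, ω₆}
  {ω₄, ω₅}  = S∖{ω₁, ω₂, ω₃, ω₆}
  {ω₁, ω₃, ω₄, ω₅}  = {ω₃, ω₄, ω₅} ∪ {ω₁, ω₃}
  {ω₂, ω₃, ω₄, ω₅}  = {ω₃, ω₄, ω₅} ∪ {ω₂, ω₄, ω₅}
  {ω₁, ω₂, ω₃, ω₄, ω₅}  = {ω₁, ω₃} ∪ {ω₂, ω₄, ω₅}
  {ω₁, ω₃, ω₄, ω₅, ω₆}  = {ω₃, ω₄, ω₅} ∪ {ω₁, ω₃, ω₆}
  {ω₂, ω₃, ω₄, ω₅, ω₆}  = {ω₃, ω₄, ω₅} ∪ {ω₂, ω₄, ω₅, ω₆}
  — 17 sets.
Pass 3 (5 new):
  {ω₁}  = S∖{ω₂, ω₃, ω₄, ω₅, ω₆}
  {ω₂}  = S∖{ω₁, ω₃, ω₄, ω₅, ω₆}
  {ω₆}  = S∖{ω₁, ω₂, ω₃, ω₄, ω₅}
  {ω₁, ω₆}  = S∖{ω₂, ω₃, ω₄, ω₅}
  {ω₂, ω₆}  = S∖{ω₁, ω₃, ω₄, ω₅}
  — 22 sets.
Pass 4 adds 10:
  {ω₁, ω₂}  = {ω₂} ∪ {ω₁}
  {ω₂, ω₃}  = {ω₂} ∪ {ω₃}
  {ω₃, ω₆}  = {ω₆} ∪ {ω₃}
  {ω₁, ω₂, ω₃}  = {ω₂} ∪ {ω₁, ω₃}
  {ω₁, ω₄, ω₅}  = {ω₄, ω₅} ∪ {ω₁}
  {ω₂, ω₃, ω₆}  = {ω₂, ω₆} ∪ {ω₃}
  {ω₄, ω₅, ω₆}  = {ω₆} ∪ {ω₄, ω₅}
  {ω₁, ω₂, ω₄, ω₅}  = {ω₂, ω₄, ω₅} ∪ {ω₁}
  {ω₁, ω₄, ω₅, ω₆}  = {ω₁, ω₆} ∪ {ω₄, ω₅}
  {ω₃, ω₄, ω₅, ω₆}  = {ω₃, ω₄, ω₅} ∪ {ω₆}
  — 32 sets.
Pass 5 adds nothing — fixpoint reached.

σ(𝒢) = { {}, {ω₁}, {ω₂}, {ω₃}, {ω₆}, {ω₁, ω₂}, {ω₁, ω₃}, {ω₁, ω₆}, {ω₂, ω₃}, {ω₂, ω₆}, {ω₃, ω₆}, {ω₄, ω₅}, {ω₁, ω₂, ω₃}, {ω₁, ω₂, ω₆}, {ω₁, ω₃, ω₆}, {ω₁, ω₄, ω₅}, {ω₂, ω₃, ω₆}, {ω₂, ω₄, ω₅}, {ω₃, ω₄, ω₅}, {ω₄, ω₅, ω₆}, {ω₁, ω₂, ω₃, ω₆}, {ω₁, ω₂, ω₄, ω₅}, {ω₁, ω₃, ω₄, ω₅}, {ω₁, ω₄, ω₅, ω₆}, {ω₂, ω₃, ω₄, ω₅}, {ω₂, ω₄, ω₅, ω₆}, {ω₃, ω₄, ω₅, ω₆}, {ω₁, ω₂, ω₃, ω₄, ω₅}, {ω₁, ω₂, ω₄, ω₅, ω₆}, {ω₁, ω₃, ω₄, ω₅, ω₆}, {ω₂, ω₃, ω₄, ω₅, ω₆}, S }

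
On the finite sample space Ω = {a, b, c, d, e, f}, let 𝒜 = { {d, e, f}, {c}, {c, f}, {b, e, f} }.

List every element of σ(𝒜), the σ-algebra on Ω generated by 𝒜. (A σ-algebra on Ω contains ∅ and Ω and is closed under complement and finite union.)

σ(𝒜) (64 sets): { {}, {a}, {b}, {c}, {d}, {e}, {f}, {a, b}, {a, c}, {a, d}, {a, e}, {a, f}, {b, c}, {b, d}, {b, e}, {b, f}, {c, d}, {c, e}, {c, f}, {d, e}, {d, f}, {e, f}, {a, b, c}, {a, b, d}, {a, b, e}, {a, b, f}, {a, c, d}, {a, c, e}, {a, c, f}, {a, d, e}, {a, d, f}, {a, e, f}, {b, c, d}, {b, c, e}, {b, c, f}, {b, d, e}, {b, d, f}, {b, e, f}, {c, d, e}, {c, d, f}, {c, e, f}, {d, e, f}, {a, b, c, d}, {a, b, c, e}, {a, b, c, f}, {a, b, d, e}, {a, b, d, f}, {a, b, e, f}, {a, c, d, e}, {a, c, d, f}, {a, c, e, f}, {a, d, e, f}, {b, c, d, e}, {b, c, d, f}, {b, c, e, f}, {b, d, e, f}, {c, d, e, f}, {a, b, c, d, e}, {a, b, c, d, f}, {a, b, c, e, f}, {a, b, d, e, f}, {a, c, d, e, f}, {b, c, d, e, f}, Ω }

Derivation:
Begin from { {}, {c}, {c, f}, {b, e, f}, {d, e, f}, Ω } (that is, 𝒜 plus ∅ and Ω).
Iteration 1: 7 new —
  {a, b, c}  = complement {d, e, f}
  {a, c, d}  = complement {b, e, f}
  {a, b, d, e}  = complement {c, f}
  {b, c, e, f}  = {c} ∪ {b, e, f}
  {b, d, e, f}  = {b, e, f} ∪ {d, e, f}
  {c, d, e, f}  = {c} ∪ {d, e, f}
  {a, b, d, e, f}  = complement {c}
  (now 13)
Iteration 2. New:
  {a, b}  = complement {c, d, e, f}
  {a, c}  = complement {b, d, e, f}
  {a, d}  = complement {b, c, e, f}
  {a, b, c, d}  = {a, b, c} ∪ {a, c, d}
  {a, b, c, f}  = {a, b, c} ∪ {c, f}
  {a, c, d, f}  = {a, c, d} ∪ {c, f}
  {a, b, c, d, e}  = {a, b, c} ∪ {a, b, d, e}
  {a, b, c, e, f}  = {a, b, c} ∪ {b, e, f}
  {a, c, d, e, f}  = {c, d, e, f} ∪ {a, c, d}
  {b, c, d, e, f}  = {c, d, e, f} ∪ {b, e, f}
  (now 23)
Iteration 3 adds 12:
  {a}  = complement {b, c, d, e, f}
  {b}  = complement {a, c, d, e, f}
  {d}  = complement {a, b, c, e, f}
  {f}  = complement {a, b, c, d, e}
  {b, e}  = complement {a, c, d, f}
  {d, e}  = complement {a, b, c, f}
  {e, f}  = complement {a, b, c, d}
  {a, b, d}  = {a, d} ∪ {a, b}
  {a, c, f}  = {a, c} ∪ {c, f}
  {a, b, e, f}  = {a, b} ∪ {b, e, f}
  {a, d, e, f}  = {a, d} ∪ {d, e, f}
  {a, b, c, d, f}  = {a, c, d} ∪ {a, b, c, f}
  (now 35)
Iteration 4 adds 22:
  {e}  = complement {a, b, c, d, f}
  {a, f}  = {a} ∪ {f}
  {b, c}  = complement {a, d, e, f}
  {b, d}  = {b} ∪ {d}
  {b, f}  = {b} ∪ {f}
  {c, d}  = complement {a, b, e, f}
  {d, f}  = {f} ∪ {d}
  {a, b, e}  = {b, e} ∪ {a, b}
  {a, b, f}  = {a, b} ∪ {f}
  {a, d, e}  = {a} ∪ {d, e}
  {a, d, f}  = {f} ∪ {a, d}
  {a, e, f}  = {e, f} ∪ {a}
  {b, c, e}  = {b, e} ∪ {c}
  {b, c, f}  = {b} ∪ {c, f}
  {b, d, e}  = complement {a, c, f}
  {c, d, e}  = {d, e} ∪ {c}
  {c, d, f}  = {c, f} ∪ {d}
  {c, e, f}  = complement {a, b, d}
  {a, b, c, e}  = {b, e} ∪ {a, b, c}
  {a, b, d, f}  = {f} ∪ {a, b, d}
  {a, c, d, e}  = {d, e} ∪ {a, c, d}
  {a, c, e, f}  = {e, f} ∪ {a, c, f}
  (now 57)
Iteration 5: +7 →
  {a, e}  = {e} ∪ {a}
  {c, e}  = complement {a, b, d, f}
  {a, c, e}  = {a, c} ∪ {e}
  {b, c, d}  = complement {a, e, f}
  {b, d, f}  = {b} ∪ {d, f}
  {b, c, d, e}  = complement {a, f}
  {b, c, d, f}  = {c, d} ∪ {b, c, f}
  (now 64)
Iteration 6: already closed under ᶜ and ∪.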